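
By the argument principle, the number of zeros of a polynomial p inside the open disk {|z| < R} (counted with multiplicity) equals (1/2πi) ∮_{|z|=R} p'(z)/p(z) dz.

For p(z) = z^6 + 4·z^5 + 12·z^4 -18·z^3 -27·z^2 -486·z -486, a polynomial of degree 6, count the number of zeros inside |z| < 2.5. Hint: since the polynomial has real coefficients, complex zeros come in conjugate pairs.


The zeros of p are: -1, (-3 + 3i), (-3 - 3i), 3, (0 + 3i), (0 - 3i).
Their magnitudes are: 1, 4.243, 4.243, 3, 3, 3.
Zeros with |z| < R = 2.5: -1.
Count = 1.
By the argument principle, (1/2πi) ∮_{|z|=R} p'(z)/p(z) dz equals exactly this count.

Number of zeros inside |z| < 2.5: 1.


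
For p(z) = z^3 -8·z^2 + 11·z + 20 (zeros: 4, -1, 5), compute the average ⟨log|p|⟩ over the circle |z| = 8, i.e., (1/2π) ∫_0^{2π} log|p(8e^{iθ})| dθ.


Zeros: -1, 4, 5; r = 8.
Inside |z| < r: -1, 4, 5. Outside (|z| ≥ r): ∅.
p(0) = 20, so log|p(0)| = log(20) = 2.9957.
Apply Jensen: I(r) = log|p(0)| + Σ_k log(r/|z_k|), summed over zeros inside |z| < r.
  log(r/|z_k|) for z_k = 4: log(8/4) = 0.6931
  log(r/|z_k|) for z_k = -1: log(8/1) = 2.0794
  log(r/|z_k|) for z_k = 5: log(8/5) = 0.4700
Sum over inside zeros: 3.2426.
I(r) = log|p(0)| + (inside sum) = 2.9957 + 3.2426 = 6.2383.
Closed form (all zeros inside, monic): I(r) = n·log(r) = 3·log(8) = 6.2383. ✓

I(r) ≈ 6.2383.


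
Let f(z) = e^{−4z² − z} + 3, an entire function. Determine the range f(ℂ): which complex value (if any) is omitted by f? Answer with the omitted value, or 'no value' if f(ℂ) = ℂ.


Little Picard bounds the complement of f(ℂ) to at most one point.
The exponent g(z) = −4z² − z is a nonconstant polynomial, hence surjective onto ℂ. So e^{g(z)} takes every value in {e^w : w ∈ ℂ} = ℂ ∖ {0}. Adding 3 shifts the range to ℂ ∖ {3}. f omits exactly 3.

Omitted value: 3.


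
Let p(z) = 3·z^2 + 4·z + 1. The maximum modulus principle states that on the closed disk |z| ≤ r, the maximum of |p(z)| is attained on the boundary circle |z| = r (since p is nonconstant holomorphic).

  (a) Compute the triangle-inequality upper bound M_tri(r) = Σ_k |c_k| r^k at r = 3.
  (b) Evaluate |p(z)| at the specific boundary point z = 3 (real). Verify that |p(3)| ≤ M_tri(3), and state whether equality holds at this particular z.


Coefficients: c_0 = 1, c_1 = 4, c_2 = 3. Radius r = 3.
Part (a). Triangle bound: M_tri(r) = Σ_k |c_k| r^k
  = |1|·3^0 + |4|·3^1 + |3|·3^2
  = 1 + 12 + 27 = 40.
This bounds M(r) := max_{|z|=r} |p(z)| from above; equality holds iff all terms c_k z^k can be made to align in phase at a single z on |z|=r.
Part (b). At z = 3 (real, on the circle |z| = r):
  p(3) = (1)·3^0 + (4)·3^1 + (3)·3^2 = 40.
  |p(3)| = 40.
Since all nonzero coefficients share the same sign, |p(3)| = 40 = M_tri(3); the triangle bound is attained at z = 3, so in fact M(r) = 40.

M_tri(3) = 40; |p(3)| = 40; equality at z=3: yes.


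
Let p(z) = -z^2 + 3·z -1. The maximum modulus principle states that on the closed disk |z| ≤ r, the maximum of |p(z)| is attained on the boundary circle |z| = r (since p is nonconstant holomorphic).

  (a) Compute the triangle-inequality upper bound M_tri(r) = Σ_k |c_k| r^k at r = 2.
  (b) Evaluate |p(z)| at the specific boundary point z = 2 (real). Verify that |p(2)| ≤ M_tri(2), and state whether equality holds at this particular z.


Coefficients: c_0 = -1, c_1 = 3, c_2 = -1. Radius r = 2.
Part (a). Triangle bound: M_tri(r) = Σ_k |c_k| r^k
  = |-1|·2^0 + |3|·2^1 + |-1|·2^2
  = 1 + 6 + 4 = 11.
This bounds M(r) := max_{|z|=r} |p(z)| from above; equality holds iff all terms c_k z^k can be made to align in phase at a single z on |z|=r.
Part (b). At z = 2 (real, on the circle |z| = r):
  p(2) = (-1)·2^0 + (3)·2^1 + (-1)·2^2 = 1.
  |p(2)| = 1.
Check: |p(2)| = 1 ≤ 11 = M_tri(2). ✓ Equality does not hold at z = 2 (the coefficients have mixed signs, so the terms do not all align in phase there).

M_tri(2) = 11; |p(2)| = 1; equality at z=2: no.


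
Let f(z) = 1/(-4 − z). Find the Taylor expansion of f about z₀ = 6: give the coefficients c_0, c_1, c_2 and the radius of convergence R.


Let w = z − z₀, so z = z₀ + w.
Then -4 − z = -4 − (z₀ + w) = (-4 − z₀) − w = -10 − w.
f(z) = 1/(-10 − w) = (1/(-10)) · 1/(1 − w/(-10)) = Σ_{n≥0} w^n / (-10)^(n+1).
So c_n = 1/(-10)^(n+1):
  c_0 = 1/(-10)^1 = -1/10.
  c_1 = 1/(-10)^2 = 1/100.
  c_2 = 1/(-10)^3 = -1/1000.
The series is valid for |w/d| < 1, i.e. |z − z₀| < |d|.
Radius of convergence: R = |-4 − z₀| = |-10| = 10 (distance from z₀ to the singularity z = -4).

c_0 = -1/10, c_1 = 1/100, c_2 = -1/1000; R = 10.


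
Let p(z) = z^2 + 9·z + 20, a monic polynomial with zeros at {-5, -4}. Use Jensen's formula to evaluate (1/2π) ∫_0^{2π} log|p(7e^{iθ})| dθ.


Zeros: -5, -4; r = 7.
Inside |z| < r: -5, -4. Outside (|z| ≥ r): ∅.
p(0) = 20, so log|p(0)| = log(20) = 2.9957.
Apply Jensen: I(r) = log|p(0)| + Σ_k log(r/|z_k|), summed over zeros inside |z| < r.
  log(r/|z_k|) for z_k = -5: log(7/5) = 0.3365
  log(r/|z_k|) for z_k = -4: log(7/4) = 0.5596
Sum over inside zeros: 0.8961.
I(r) = log|p(0)| + (inside sum) = 2.9957 + 0.8961 = 3.8918.
Closed form (all zeros inside, monic): I(r) = n·log(r) = 2·log(7) = 3.8918. ✓

I(r) ≈ 3.8918.


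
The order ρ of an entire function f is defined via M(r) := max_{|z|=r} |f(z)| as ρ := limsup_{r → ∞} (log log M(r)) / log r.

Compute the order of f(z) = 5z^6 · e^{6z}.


M(r) = max_{|z|=r} |5|·|z|^6·|e^{6z}| = 5·r^6 · e^{6r^1} (the factors attain their maxima compatibly on |z|=r). Then log M(r) = log 5 + 6·log r + 6r^1, dominated by the last term, so log log M(r) ~ 1·log r. The polynomial factor 5z^6 contributes only a log r term and does not affect the order. ρ = 1.
Therefore ρ = 1.

Order ρ = 1.


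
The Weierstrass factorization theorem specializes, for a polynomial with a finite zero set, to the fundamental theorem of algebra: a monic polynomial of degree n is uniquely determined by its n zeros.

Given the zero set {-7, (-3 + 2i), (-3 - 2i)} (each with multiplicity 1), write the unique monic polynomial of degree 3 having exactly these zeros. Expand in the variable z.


The polynomial is p(z) = ∏_{α ∈ S} (z − α), where S = {-7, (-3 + 2i), (-3 - 2i)}.
Expanding the product yields: p(z) = z^3 + 13·z^2 + 55·z + 91.
Note conjugate pairs combine to real quadratics: (z − (-3+2i))(z − (-3−2i)) = z² + 6z + 13.
The resulting polynomial has degree 3 and real coefficients as required.

p(z) = z^3 + 13·z^2 + 55·z + 91.


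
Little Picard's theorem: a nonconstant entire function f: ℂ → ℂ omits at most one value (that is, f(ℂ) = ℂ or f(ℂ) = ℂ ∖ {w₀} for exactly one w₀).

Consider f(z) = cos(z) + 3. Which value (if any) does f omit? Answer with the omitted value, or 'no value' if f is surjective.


Little Picard bounds the complement of f(ℂ) to at most one point.
cos is entire and surjective onto ℂ: for every w ∈ ℂ, cos(ζ) = w has a solution ζ ∈ ℂ (e.g., via the complex inverse arccos). With ζ = z this gives z = ζ/(1). Then 1·cos(z) takes every value in 1·ℂ = ℂ, and adding 3 is a bijection of ℂ. So f is surjective and omits no value. (Note: only on the real line is cos bounded by [−1, 1].)

Omitted value: no value.


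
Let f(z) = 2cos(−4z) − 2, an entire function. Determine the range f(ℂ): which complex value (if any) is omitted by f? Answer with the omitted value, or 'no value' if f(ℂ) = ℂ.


Little Picard bounds the complement of f(ℂ) to at most one point.
cos is entire and surjective onto ℂ: for every w ∈ ℂ, cos(ζ) = w has a solution ζ ∈ ℂ (e.g., via the complex inverse arccos). With ζ = −4z this gives z = ζ/(-4). Then 2·cos(−4z) takes every value in 2·ℂ = ℂ, and adding -2 is a bijection of ℂ. So f is surjective and omits no value. (Note: only on the real line is cos bounded by [−1, 1].)

Omitted value: no value.


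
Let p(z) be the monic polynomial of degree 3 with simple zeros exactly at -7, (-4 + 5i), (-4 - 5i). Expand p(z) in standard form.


The polynomial is p(z) = ∏_{α ∈ S} (z − α), where S = {-7, (-4 + 5i), (-4 - 5i)}.
Expanding the product yields: p(z) = z^3 + 15·z^2 + 97·z + 287.
Note conjugate pairs combine to real quadratics: (z − (-4+5i))(z − (-4−5i)) = z² + 8z + 41.
The resulting polynomial has degree 3 and real coefficients as required.

p(z) = z^3 + 15·z^2 + 97·z + 287.


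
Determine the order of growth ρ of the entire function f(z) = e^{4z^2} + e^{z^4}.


Each summand is entire of order 2 and 4 respectively (as in the single-exponential case). The order of a sum is at most the max of the orders, so ρ ≤ 4. For the lower bound: on |z|=r choose arg z so that 1z^4 is real positive; then |e^{1z^4}| = e^{1r^4} while |e^{4z^2}| ≤ e^{4r^2} = o(e^{1r^4}). So |f| ≥ e^{1r^4}(1 − o(1)) and ρ ≥ 4. Hence ρ = max(2, 4) = 4.
Therefore ρ = 4.

Order ρ = 4.


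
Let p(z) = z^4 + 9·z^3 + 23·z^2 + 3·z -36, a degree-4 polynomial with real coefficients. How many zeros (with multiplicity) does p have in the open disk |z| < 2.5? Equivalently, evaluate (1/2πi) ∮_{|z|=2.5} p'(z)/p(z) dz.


The zeros of p are: -4, 1, -3, -3.
Their magnitudes are: 4, 1, 3, 3.
Zeros with |z| < R = 2.5: 1.
Count = 1.
By the argument principle, (1/2πi) ∮_{|z|=R} p'(z)/p(z) dz equals exactly this count.

Number of zeros inside |z| < 2.5: 1.


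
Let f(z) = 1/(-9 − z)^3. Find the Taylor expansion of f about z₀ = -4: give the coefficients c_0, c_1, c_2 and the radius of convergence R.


Let w = z − z₀, so z = z₀ + w.
Then -9 − z = -9 − (z₀ + w) = (-9 − z₀) − w = -5 − w.
f(z) = 1/(-5 − w)^3 = (1/(-5)^3) · (1 − w/(-5))^{−3}.
By the binomial series (1−u)^{−3} = Σ_{n≥0} C(n+2, 2) u^n for |u|<1, with u = w/(-5):
  c_n = C(n+2, 2) / (-5)^(n+3).
  c_0 = 1/(-5)^3 = -1/125.
  c_1 = 3/(-5)^4 = 3/625.
  c_2 = 6/(-5)^5 = -6/3125.
The series is valid for |w/d| < 1, i.e. |z − z₀| < |d|.
Radius of convergence: R = |-9 − z₀| = |-5| = 5 (distance from z₀ to the singularity z = -9).

c_0 = -1/125, c_1 = 3/625, c_2 = -6/3125; R = 5.


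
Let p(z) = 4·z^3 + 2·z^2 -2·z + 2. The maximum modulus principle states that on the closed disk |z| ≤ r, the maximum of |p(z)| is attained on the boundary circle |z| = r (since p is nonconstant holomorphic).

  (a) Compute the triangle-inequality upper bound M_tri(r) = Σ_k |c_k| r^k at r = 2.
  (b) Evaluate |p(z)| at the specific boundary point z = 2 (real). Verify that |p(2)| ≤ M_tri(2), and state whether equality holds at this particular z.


Coefficients: c_0 = 2, c_1 = -2, c_2 = 2, c_3 = 4. Radius r = 2.
Part (a). Triangle bound: M_tri(r) = Σ_k |c_k| r^k
  = |2|·2^0 + |-2|·2^1 + |2|·2^2 + |4|·2^3
  = 2 + 4 + 8 + 32 = 46.
This bounds M(r) := max_{|z|=r} |p(z)| from above; equality holds iff all terms c_k z^k can be made to align in phase at a single z on |z|=r.
Part (b). At z = 2 (real, on the circle |z| = r):
  p(2) = (2)·2^0 + (-2)·2^1 + (2)·2^2 + (4)·2^3 = 38.
  |p(2)| = 38.
Check: |p(2)| = 38 ≤ 46 = M_tri(2). ✓ Equality does not hold at z = 2 (the coefficients have mixed signs, so the terms do not all align in phase there).

M_tri(2) = 46; |p(2)| = 38; equality at z=2: no.


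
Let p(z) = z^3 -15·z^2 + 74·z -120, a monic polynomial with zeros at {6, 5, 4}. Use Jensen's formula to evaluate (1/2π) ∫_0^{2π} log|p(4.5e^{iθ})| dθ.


Zeros: 4, 5, 6; r = 4.5.
Inside |z| < r: 4. Outside (|z| ≥ r): 5, 6.
p(0) = -120, so log|p(0)| = log(120) = 4.7875.
Apply Jensen: I(r) = log|p(0)| + Σ_k log(r/|z_k|), summed over zeros inside |z| < r.
  log(r/|z_k|) for z_k = 4: log(4.5/4) = 0.1178
  Outside zeros (5, 6) contribute nothing to the Jensen sum.
Sum over inside zeros: 0.1178.
I(r) = log|p(0)| + (inside sum) = 4.7875 + 0.1178 = 4.9053.
Note: since some zeros are outside |z| ≤ r, the simplified n·log(r) form does NOT apply — only the inside zeros contribute.

I(r) ≈ 4.9053.


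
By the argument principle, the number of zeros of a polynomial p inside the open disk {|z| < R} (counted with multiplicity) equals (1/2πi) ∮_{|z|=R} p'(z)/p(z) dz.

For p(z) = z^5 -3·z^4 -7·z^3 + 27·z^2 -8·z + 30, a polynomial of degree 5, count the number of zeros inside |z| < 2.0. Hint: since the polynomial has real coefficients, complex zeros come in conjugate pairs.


The zeros of p are: (0 + 1i), (0 - 1i), (3 + 1i), (3 - 1i), -3.
Their magnitudes are: 1, 1, 3.162, 3.162, 3.
Zeros with |z| < R = 2.0: (0 + 1i), (0 - 1i).
Count = 2.
By the argument principle, (1/2πi) ∮_{|z|=R} p'(z)/p(z) dz equals exactly this count.

Number of zeros inside |z| < 2.0: 2.


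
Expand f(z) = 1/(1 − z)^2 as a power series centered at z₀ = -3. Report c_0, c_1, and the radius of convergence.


Let w = z − z₀, so z = z₀ + w.
Then 1 − z = 1 − (z₀ + w) = (1 − z₀) − w = 4 − w.
f(z) = 1/(4 − w)^2 = (1/(4)^2) · (1 − w/(4))^{−2}.
By the binomial series (1−u)^{−2} = Σ_{n≥0} C(n+1, 1) u^n for |u|<1, with u = w/(4):
  c_n = C(n+1, 1) / (4)^(n+2).
  c_0 = 1/(4)^2 = 1/16.
  c_1 = 2/(4)^3 = 1/32.
The series is valid for |w/d| < 1, i.e. |z − z₀| < |d|.
Radius of convergence: R = |1 − z₀| = |4| = 4 (distance from z₀ to the singularity z = 1).

c_0 = 1/16, c_1 = 1/32; R = 4.


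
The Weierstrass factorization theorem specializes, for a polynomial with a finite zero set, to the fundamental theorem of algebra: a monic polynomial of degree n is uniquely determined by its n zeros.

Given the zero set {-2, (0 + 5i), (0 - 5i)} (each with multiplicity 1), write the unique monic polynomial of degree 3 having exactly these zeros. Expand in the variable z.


The polynomial is p(z) = ∏_{α ∈ S} (z − α), where S = {-2, (0 + 5i), (0 - 5i)}.
Expanding the product yields: p(z) = z^3 + 2·z^2 + 25·z + 50.
Note conjugate pairs combine to real quadratics: (z − (0+5i))(z − (0−5i)) = z² + 25.
The resulting polynomial has degree 3 and real coefficients as required.

p(z) = z^3 + 2·z^2 + 25·z + 50.


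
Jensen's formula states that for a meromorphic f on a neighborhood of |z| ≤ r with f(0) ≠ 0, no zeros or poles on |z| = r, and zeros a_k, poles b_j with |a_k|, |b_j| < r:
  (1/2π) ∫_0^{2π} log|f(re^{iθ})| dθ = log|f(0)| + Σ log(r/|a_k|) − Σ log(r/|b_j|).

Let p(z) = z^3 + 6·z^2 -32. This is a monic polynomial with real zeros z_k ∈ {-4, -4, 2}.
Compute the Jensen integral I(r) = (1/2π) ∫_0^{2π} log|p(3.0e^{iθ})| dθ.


Zeros: -4, -4, 2; r = 3.0.
Inside |z| < r: 2. Outside (|z| ≥ r): -4, -4.
p(0) = -32, so log|p(0)| = log(32) = 3.4657.
Apply Jensen: I(r) = log|p(0)| + Σ_k log(r/|z_k|), summed over zeros inside |z| < r.
  log(r/|z_k|) for z_k = 2: log(3.0/2) = 0.4055
  Outside zeros (-4, -4) contribute nothing to the Jensen sum.
Sum over inside zeros: 0.4055.
I(r) = log|p(0)| + (inside sum) = 3.4657 + 0.4055 = 3.8712.
Note: since some zeros are outside |z| ≤ r, the simplified n·log(r) form does NOT apply — only the inside zeros contribute.

I(r) ≈ 3.8712.


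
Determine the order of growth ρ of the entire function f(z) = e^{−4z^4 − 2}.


|e^{−4z^4 − 2}| = e^{Re(-4·z^4) + -2} ≤ e^{4|z|^4 + -2} = e^{4r^4 + -2} on |z| = r, so ρ ≤ 4. Choosing z on |z|=r so that -4·z^4 is real positive (always possible by picking arg z appropriately) gives |f(z)| = e^{4r^4 + -2}, matching the bound. The additive constant -2 does not affect log log M(r) ~ 4·log r. Hence ρ = 4.
Therefore ρ = 4.

Order ρ = 4.


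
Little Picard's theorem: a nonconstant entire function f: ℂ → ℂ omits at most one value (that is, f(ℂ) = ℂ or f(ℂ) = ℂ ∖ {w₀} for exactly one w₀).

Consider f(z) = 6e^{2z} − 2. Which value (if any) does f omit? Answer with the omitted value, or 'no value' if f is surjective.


Little Picard bounds the complement of f(ℂ) to at most one point.
e^{2z} is never zero on ℂ, so 6·e^{2z} takes every value in ℂ ∖ {0}. Adding -2 shifts the range to ℂ ∖ {-2}. Thus f omits exactly the value -2.

Omitted value: -2.


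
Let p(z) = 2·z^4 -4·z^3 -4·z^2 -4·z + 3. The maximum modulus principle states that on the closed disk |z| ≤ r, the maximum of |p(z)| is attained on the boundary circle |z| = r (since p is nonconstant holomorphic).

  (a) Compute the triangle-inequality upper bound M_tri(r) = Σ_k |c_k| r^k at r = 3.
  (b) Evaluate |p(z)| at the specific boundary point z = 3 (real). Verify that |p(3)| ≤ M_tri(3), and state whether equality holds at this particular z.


Coefficients: c_0 = 3, c_1 = -4, c_2 = -4, c_3 = -4, c_4 = 2. Radius r = 3.
Part (a). Triangle bound: M_tri(r) = Σ_k |c_k| r^k
  = |3|·3^0 + |-4|·3^1 + |-4|·3^2 + |-4|·3^3 + |2|·3^4
  = 3 + 12 + 36 + 108 + 162 = 321.
This bounds M(r) := max_{|z|=r} |p(z)| from above; equality holds iff all terms c_k z^k can be made to align in phase at a single z on |z|=r.
Part (b). At z = 3 (real, on the circle |z| = r):
  p(3) = (3)·3^0 + (-4)·3^1 + (-4)·3^2 + (-4)·3^3 + (2)·3^4 = 9.
  |p(3)| = 9.
Check: |p(3)| = 9 ≤ 321 = M_tri(3). ✓ Equality does not hold at z = 3 (the coefficients have mixed signs, so the terms do not all align in phase there).

M_tri(3) = 321; |p(3)| = 9; equality at z=3: no.


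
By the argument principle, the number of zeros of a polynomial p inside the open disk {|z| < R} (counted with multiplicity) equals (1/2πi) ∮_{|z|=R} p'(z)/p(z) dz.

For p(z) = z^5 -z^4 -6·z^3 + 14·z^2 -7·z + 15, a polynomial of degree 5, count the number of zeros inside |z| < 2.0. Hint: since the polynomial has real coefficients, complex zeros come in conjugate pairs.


The zeros of p are: (0 + 1i), (0 - 1i), (2 + 1i), (2 - 1i), -3.
Their magnitudes are: 1, 1, 2.236, 2.236, 3.
Zeros with |z| < R = 2.0: (0 + 1i), (0 - 1i).
Count = 2.
By the argument principle, (1/2πi) ∮_{|z|=R} p'(z)/p(z) dz equals exactly this count.

Number of zeros inside |z| < 2.0: 2.


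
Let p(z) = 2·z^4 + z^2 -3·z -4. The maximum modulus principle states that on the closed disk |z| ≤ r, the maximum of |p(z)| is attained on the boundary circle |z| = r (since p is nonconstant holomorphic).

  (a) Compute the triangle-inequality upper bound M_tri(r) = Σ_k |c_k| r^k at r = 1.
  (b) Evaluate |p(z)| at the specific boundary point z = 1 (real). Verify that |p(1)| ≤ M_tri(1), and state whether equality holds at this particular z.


Coefficients: c_0 = -4, c_1 = -3, c_2 = 1, c_3 = 0, c_4 = 2. Radius r = 1.
Part (a). Triangle bound: M_tri(r) = Σ_k |c_k| r^k
  = |-4|·1^0 + |-3|·1^1 + |1|·1^2 + |0|·1^3 + |2|·1^4
  = 4 + 3 + 1 + 0 + 2 = 10.
This bounds M(r) := max_{|z|=r} |p(z)| from above; equality holds iff all terms c_k z^k can be made to align in phase at a single z on |z|=r.
Part (b). At z = 1 (real, on the circle |z| = r):
  p(1) = (-4)·1^0 + (-3)·1^1 + (1)·1^2 + (0)·1^3 + (2)·1^4 = -4.
  |p(1)| = 4.
Check: |p(1)| = 4 ≤ 10 = M_tri(1). ✓ Equality does not hold at z = 1 (the coefficients have mixed signs, so the terms do not all align in phase there).

M_tri(1) = 10; |p(1)| = 4; equality at z=1: no.


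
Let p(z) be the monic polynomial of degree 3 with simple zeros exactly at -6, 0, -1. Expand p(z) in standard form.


The polynomial is p(z) = ∏_{α ∈ S} (z − α), where S = {-6, 0, -1}.
Expanding the product yields: p(z) = z^3 + 7·z^2 + 6·z.
The resulting polynomial has degree 3 and real coefficients as required.

p(z) = z^3 + 7·z^2 + 6·z.


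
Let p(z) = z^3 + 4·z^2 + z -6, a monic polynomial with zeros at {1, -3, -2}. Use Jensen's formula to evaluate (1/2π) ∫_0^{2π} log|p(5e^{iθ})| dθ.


Zeros: -3, -2, 1; r = 5.
Inside |z| < r: -3, -2, 1. Outside (|z| ≥ r): ∅.
p(0) = -6, so log|p(0)| = log(6) = 1.7918.
Apply Jensen: I(r) = log|p(0)| + Σ_k log(r/|z_k|), summed over zeros inside |z| < r.
  log(r/|z_k|) for z_k = 1: log(5/1) = 1.6094
  log(r/|z_k|) for z_k = -3: log(5/3) = 0.5108
  log(r/|z_k|) for z_k = -2: log(5/2) = 0.9163
Sum over inside zeros: 3.0366.
I(r) = log|p(0)| + (inside sum) = 1.7918 + 3.0366 = 4.8283.
Closed form (all zeros inside, monic): I(r) = n·log(r) = 3·log(5) = 4.8283. ✓

I(r) ≈ 4.8283.


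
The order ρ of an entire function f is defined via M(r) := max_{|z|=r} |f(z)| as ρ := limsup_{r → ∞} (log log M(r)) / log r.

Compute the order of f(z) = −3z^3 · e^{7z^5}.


M(r) = max_{|z|=r} |-3|·|z|^3·|e^{7z^5}| = 3·r^3 · e^{7r^5} (the factors attain their maxima compatibly on |z|=r). Then log M(r) = log 3 + 3·log r + 7r^5, dominated by the last term, so log log M(r) ~ 5·log r. The polynomial factor -3z^3 contributes only a log r term and does not affect the order. ρ = 5.
Therefore ρ = 5.

Order ρ = 5.


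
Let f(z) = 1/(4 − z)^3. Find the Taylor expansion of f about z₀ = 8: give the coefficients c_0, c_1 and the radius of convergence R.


Let w = z − z₀, so z = z₀ + w.
Then 4 − z = 4 − (z₀ + w) = (4 − z₀) − w = -4 − w.
f(z) = 1/(-4 − w)^3 = (1/(-4)^3) · (1 − w/(-4))^{−3}.
By the binomial series (1−u)^{−3} = Σ_{n≥0} C(n+2, 2) u^n for |u|<1, with u = w/(-4):
  c_n = C(n+2, 2) / (-4)^(n+3).
  c_0 = 1/(-4)^3 = -1/64.
  c_1 = 3/(-4)^4 = 3/256.
The series is valid for |w/d| < 1, i.e. |z − z₀| < |d|.
Radius of convergence: R = |4 − z₀| = |-4| = 4 (distance from z₀ to the singularity z = 4).

c_0 = -1/64, c_1 = 3/256; R = 4.


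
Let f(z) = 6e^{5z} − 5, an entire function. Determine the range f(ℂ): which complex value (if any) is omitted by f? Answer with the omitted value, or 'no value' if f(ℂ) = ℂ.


Little Picard bounds the complement of f(ℂ) to at most one point.
e^{5z} is never zero on ℂ, so 6·e^{5z} takes every value in ℂ ∖ {0}. Adding -5 shifts the range to ℂ ∖ {-5}. Thus f omits exactly the value -5.

Omitted value: -5.


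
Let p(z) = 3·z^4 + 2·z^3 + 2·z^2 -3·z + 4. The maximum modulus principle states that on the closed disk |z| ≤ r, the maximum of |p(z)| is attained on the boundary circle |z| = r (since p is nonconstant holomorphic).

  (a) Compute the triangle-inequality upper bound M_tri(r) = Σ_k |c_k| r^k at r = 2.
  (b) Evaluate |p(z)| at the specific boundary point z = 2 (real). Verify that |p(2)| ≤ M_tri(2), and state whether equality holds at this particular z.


Coefficients: c_0 = 4, c_1 = -3, c_2 = 2, c_3 = 2, c_4 = 3. Radius r = 2.
Part (a). Triangle bound: M_tri(r) = Σ_k |c_k| r^k
  = |4|·2^0 + |-3|·2^1 + |2|·2^2 + |2|·2^3 + |3|·2^4
  = 4 + 6 + 8 + 16 + 48 = 82.
This bounds M(r) := max_{|z|=r} |p(z)| from above; equality holds iff all terms c_k z^k can be made to align in phase at a single z on |z|=r.
Part (b). At z = 2 (real, on the circle |z| = r):
  p(2) = (4)·2^0 + (-3)·2^1 + (2)·2^2 + (2)·2^3 + (3)·2^4 = 70.
  |p(2)| = 70.
Check: |p(2)| = 70 ≤ 82 = M_tri(2). ✓ Equality does not hold at z = 2 (the coefficients have mixed signs, so the terms do not all align in phase there).

M_tri(2) = 82; |p(2)| = 70; equality at z=2: no.


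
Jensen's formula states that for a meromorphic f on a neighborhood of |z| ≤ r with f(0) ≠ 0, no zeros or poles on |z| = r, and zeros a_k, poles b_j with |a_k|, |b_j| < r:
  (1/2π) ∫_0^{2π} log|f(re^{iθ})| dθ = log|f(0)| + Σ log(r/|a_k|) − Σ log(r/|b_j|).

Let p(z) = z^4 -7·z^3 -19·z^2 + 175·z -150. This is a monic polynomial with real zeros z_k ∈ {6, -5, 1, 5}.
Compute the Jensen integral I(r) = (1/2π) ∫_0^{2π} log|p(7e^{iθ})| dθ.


Zeros: -5, 1, 5, 6; r = 7.
Inside |z| < r: -5, 1, 5, 6. Outside (|z| ≥ r): ∅.
p(0) = -150, so log|p(0)| = log(150) = 5.0106.
Apply Jensen: I(r) = log|p(0)| + Σ_k log(r/|z_k|), summed over zeros inside |z| < r.
  log(r/|z_k|) for z_k = 6: log(7/6) = 0.1542
  log(r/|z_k|) for z_k = -5: log(7/5) = 0.3365
  log(r/|z_k|) for z_k = 1: log(7/1) = 1.9459
  log(r/|z_k|) for z_k = 5: log(7/5) = 0.3365
Sum over inside zeros: 2.7730.
I(r) = log|p(0)| + (inside sum) = 5.0106 + 2.7730 = 7.7836.
Closed form (all zeros inside, monic): I(r) = n·log(r) = 4·log(7) = 7.7836. ✓

I(r) ≈ 7.7836.


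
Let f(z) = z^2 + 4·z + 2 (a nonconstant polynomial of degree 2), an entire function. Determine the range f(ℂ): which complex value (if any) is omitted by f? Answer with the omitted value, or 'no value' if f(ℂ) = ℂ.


Little Picard bounds the complement of f(ℂ) to at most one point.
For every w ∈ ℂ, the equation p(z) − w = 0 is a nonconstant polynomial in z and hence has at least one root by the fundamental theorem of algebra. So p is surjective onto ℂ, omitting no value.

Omitted value: no value.


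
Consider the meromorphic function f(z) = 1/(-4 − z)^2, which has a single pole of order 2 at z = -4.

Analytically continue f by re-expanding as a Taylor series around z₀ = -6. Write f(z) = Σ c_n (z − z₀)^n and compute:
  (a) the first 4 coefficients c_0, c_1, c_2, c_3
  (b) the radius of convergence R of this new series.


Let w = z − z₀, so z = z₀ + w.
Then -4 − z = -4 − (z₀ + w) = (-4 − z₀) − w = 2 − w.
f(z) = 1/(2 − w)^2 = (1/(2)^2) · (1 − w/(2))^{−2}.
By the binomial series (1−u)^{−2} = Σ_{n≥0} C(n+1, 1) u^n for |u|<1, with u = w/(2):
  c_n = C(n+1, 1) / (2)^(n+2).
  c_0 = 1/(2)^2 = 1/4.
  c_1 = 2/(2)^3 = 1/4.
  c_2 = 3/(2)^4 = 3/16.
  c_3 = 4/(2)^5 = 1/8.
The series is valid for |w/d| < 1, i.e. |z − z₀| < |d|.
Radius of convergence: R = |-4 − z₀| = |2| = 2 (distance from z₀ to the singularity z = -4).

c_0 = 1/4, c_1 = 1/4, c_2 = 3/16, c_3 = 1/8; R = 2.


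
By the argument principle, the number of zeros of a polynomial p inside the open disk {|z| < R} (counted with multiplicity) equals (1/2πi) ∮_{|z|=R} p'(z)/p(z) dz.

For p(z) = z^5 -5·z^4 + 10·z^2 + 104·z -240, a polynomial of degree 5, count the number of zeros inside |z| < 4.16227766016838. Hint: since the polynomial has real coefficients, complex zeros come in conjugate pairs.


The zeros of p are: (3 + 1i), (3 - 1i), 3, (-2 + 2i), (-2 - 2i).
Their magnitudes are: 3.162, 3.162, 3, 2.828, 2.828.
Zeros with |z| < R = 4.16227766016838: (3 + 1i), (3 - 1i), 3, (-2 + 2i), (-2 - 2i).
Count = 5.
By the argument principle, (1/2πi) ∮_{|z|=R} p'(z)/p(z) dz equals exactly this count.

Number of zeros inside |z| < 4.16227766016838: 5.


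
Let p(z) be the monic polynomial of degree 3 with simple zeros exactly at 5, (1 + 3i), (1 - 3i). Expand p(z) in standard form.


The polynomial is p(z) = ∏_{α ∈ S} (z − α), where S = {5, (1 + 3i), (1 - 3i)}.
Expanding the product yields: p(z) = z^3 -7·z^2 + 20·z -50.
Note conjugate pairs combine to real quadratics: (z − (1+3i))(z − (1−3i)) = z² − 2z + 10.
The resulting polynomial has degree 3 and real coefficients as required.

p(z) = z^3 -7·z^2 + 20·z -50.


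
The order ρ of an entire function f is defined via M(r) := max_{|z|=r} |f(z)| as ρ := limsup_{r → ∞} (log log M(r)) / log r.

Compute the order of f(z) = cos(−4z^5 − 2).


Write cos(w) = (e^{iw} ± e^{−iw})/(2 or 2i), so |cos(w)| ≤ e^{|w|}. With w = −4z^5 − 2, |w| ≤ 4r^5 + 2 on |z|=r, giving M(r) ≤ e^{4r^5 + 2} and ρ ≤ 5. For the lower bound, choose z on |z|=r with -4z^5 purely imaginary of modulus 4r^5; then |cos(−4z^5 − 2)| grows like e^{4r^5}/2, so ρ ≥ 5. Hence ρ = 5.
Therefore ρ = 5.

Order ρ = 5.


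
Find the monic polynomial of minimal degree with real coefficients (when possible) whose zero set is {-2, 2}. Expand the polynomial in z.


The polynomial is p(z) = ∏_{α ∈ S} (z − α), where S = {-2, 2}.
Expanding the product yields: p(z) = z^2 -4.
The resulting polynomial has degree 2 and real coefficients as required.

p(z) = z^2 -4.


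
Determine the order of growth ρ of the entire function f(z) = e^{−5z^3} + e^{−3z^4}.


Each summand is entire of order 3 and 4 respectively (as in the single-exponential case). The order of a sum is at most the max of the orders, so ρ ≤ 4. For the lower bound: on |z|=r choose arg z so that -3z^4 is real positive; then |e^{-3z^4}| = e^{3r^4} while |e^{-5z^3}| ≤ e^{5r^3} = o(e^{3r^4}). So |f| ≥ e^{3r^4}(1 − o(1)) and ρ ≥ 4. Hence ρ = max(3, 4) = 4.
Therefore ρ = 4.

Order ρ = 4.


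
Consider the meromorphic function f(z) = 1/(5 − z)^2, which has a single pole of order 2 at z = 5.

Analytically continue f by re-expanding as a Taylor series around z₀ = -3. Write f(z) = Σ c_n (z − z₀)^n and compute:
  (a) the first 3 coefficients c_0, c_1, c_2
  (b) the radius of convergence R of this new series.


Let w = z − z₀, so z = z₀ + w.
Then 5 − z = 5 − (z₀ + w) = (5 − z₀) − w = 8 − w.
f(z) = 1/(8 − w)^2 = (1/(8)^2) · (1 − w/(8))^{−2}.
By the binomial series (1−u)^{−2} = Σ_{n≥0} C(n+1, 1) u^n for |u|<1, with u = w/(8):
  c_n = C(n+1, 1) / (8)^(n+2).
  c_0 = 1/(8)^2 = 1/64.
  c_1 = 2/(8)^3 = 1/256.
  c_2 = 3/(8)^4 = 3/4096.
The series is valid for |w/d| < 1, i.e. |z − z₀| < |d|.
Radius of convergence: R = |5 − z₀| = |8| = 8 (distance from z₀ to the singularity z = 5).

c_0 = 1/64, c_1 = 1/256, c_2 = 3/4096; R = 8.


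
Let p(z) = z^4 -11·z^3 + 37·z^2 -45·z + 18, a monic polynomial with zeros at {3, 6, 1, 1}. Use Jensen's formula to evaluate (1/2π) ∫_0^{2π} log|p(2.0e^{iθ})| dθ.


Zeros: 1, 1, 3, 6; r = 2.0.
Inside |z| < r: 1, 1. Outside (|z| ≥ r): 3, 6.
p(0) = 18, so log|p(0)| = log(18) = 2.8904.
Apply Jensen: I(r) = log|p(0)| + Σ_k log(r/|z_k|), summed over zeros inside |z| < r.
  log(r/|z_k|) for z_k = 1: log(2.0/1) = 0.6931
  log(r/|z_k|) for z_k = 1: log(2.0/1) = 0.6931
  Outside zeros (3, 6) contribute nothing to the Jensen sum.
Sum over inside zeros: 1.3863.
I(r) = log|p(0)| + (inside sum) = 2.8904 + 1.3863 = 4.2767.
Note: since some zeros are outside |z| ≤ r, the simplified n·log(r) form does NOT apply — only the inside zeros contribute.

I(r) ≈ 4.2767.


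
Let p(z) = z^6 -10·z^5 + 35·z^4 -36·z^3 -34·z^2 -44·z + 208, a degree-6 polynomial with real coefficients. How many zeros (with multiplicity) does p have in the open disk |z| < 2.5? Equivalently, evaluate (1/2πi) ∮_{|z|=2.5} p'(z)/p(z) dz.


The zeros of p are: (3 + 2i), (3 - 2i), 2, 4, (-1 + 1i), (-1 - 1i).
Their magnitudes are: 3.606, 3.606, 2, 4, 1.414, 1.414.
Zeros with |z| < R = 2.5: 2, (-1 + 1i), (-1 - 1i).
Count = 3.
By the argument principle, (1/2πi) ∮_{|z|=R} p'(z)/p(z) dz equals exactly this count.

Number of zeros inside |z| < 2.5: 3.


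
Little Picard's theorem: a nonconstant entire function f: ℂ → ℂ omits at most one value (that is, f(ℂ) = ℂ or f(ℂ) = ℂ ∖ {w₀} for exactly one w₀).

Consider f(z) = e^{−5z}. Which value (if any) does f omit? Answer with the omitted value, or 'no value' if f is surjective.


Little Picard bounds the complement of f(ℂ) to at most one point.
e^{−5z} is never zero on ℂ, so 1·e^{−5z} takes every value in ℂ ∖ {0}. Adding 0 shifts the range to ℂ ∖ {0}. Thus f omits exactly the value 0.

Omitted value: 0.


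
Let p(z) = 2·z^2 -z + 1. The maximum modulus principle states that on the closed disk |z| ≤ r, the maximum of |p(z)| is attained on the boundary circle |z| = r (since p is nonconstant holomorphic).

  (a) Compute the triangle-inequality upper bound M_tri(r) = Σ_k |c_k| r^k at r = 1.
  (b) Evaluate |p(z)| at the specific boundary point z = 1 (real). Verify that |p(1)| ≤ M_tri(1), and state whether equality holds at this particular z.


Coefficients: c_0 = 1, c_1 = -1, c_2 = 2. Radius r = 1.
Part (a). Triangle bound: M_tri(r) = Σ_k |c_k| r^k
  = |1|·1^0 + |-1|·1^1 + |2|·1^2
  = 1 + 1 + 2 = 4.
This bounds M(r) := max_{|z|=r} |p(z)| from above; equality holds iff all terms c_k z^k can be made to align in phase at a single z on |z|=r.
Part (b). At z = 1 (real, on the circle |z| = r):
  p(1) = (1)·1^0 + (-1)·1^1 + (2)·1^2 = 2.
  |p(1)| = 2.
Check: |p(1)| = 2 ≤ 4 = M_tri(1). ✓ Equality does not hold at z = 1 (the coefficients have mixed signs, so the terms do not all align in phase there).

M_tri(1) = 4; |p(1)| = 2; equality at z=1: no.


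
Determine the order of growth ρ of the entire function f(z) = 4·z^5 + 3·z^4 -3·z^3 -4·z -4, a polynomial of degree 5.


|f(z)| ≤ Σ|c_k|·r^k = O(r^5) as r → ∞. Polynomial growth is O(e^{r^ε}) for every ε > 0 (since r^5/e^{r^ε} → 0), so ρ ≤ ε for all ε > 0, i.e. ρ = 0. Every nonconstant polynomial has order 0.
Therefore ρ = 0.

Order ρ = 0.


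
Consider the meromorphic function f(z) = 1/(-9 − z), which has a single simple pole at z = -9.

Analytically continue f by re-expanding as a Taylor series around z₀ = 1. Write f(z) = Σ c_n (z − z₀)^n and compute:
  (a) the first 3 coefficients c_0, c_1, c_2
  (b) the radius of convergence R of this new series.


Let w = z − z₀, so z = z₀ + w.
Then -9 − z = -9 − (z₀ + w) = (-9 − z₀) − w = -10 − w.
f(z) = 1/(-10 − w) = (1/(-10)) · 1/(1 − w/(-10)) = Σ_{n≥0} w^n / (-10)^(n+1).
So c_n = 1/(-10)^(n+1):
  c_0 = 1/(-10)^1 = -1/10.
  c_1 = 1/(-10)^2 = 1/100.
  c_2 = 1/(-10)^3 = -1/1000.
The series is valid for |w/d| < 1, i.e. |z − z₀| < |d|.
Radius of convergence: R = |-9 − z₀| = |-10| = 10 (distance from z₀ to the singularity z = -9).

c_0 = -1/10, c_1 = 1/100, c_2 = -1/1000; R = 10.


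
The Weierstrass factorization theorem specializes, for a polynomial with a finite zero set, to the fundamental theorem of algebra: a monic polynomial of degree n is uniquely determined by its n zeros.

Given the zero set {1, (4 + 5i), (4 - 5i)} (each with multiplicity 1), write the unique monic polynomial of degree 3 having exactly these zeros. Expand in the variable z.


The polynomial is p(z) = ∏_{α ∈ S} (z − α), where S = {1, (4 + 5i), (4 - 5i)}.
Expanding the product yields: p(z) = z^3 -9·z^2 + 49·z -41.
Note conjugate pairs combine to real quadratics: (z − (4+5i))(z − (4−5i)) = z² − 8z + 41.
The resulting polynomial has degree 3 and real coefficients as required.

p(z) = z^3 -9·z^2 + 49·z -41.


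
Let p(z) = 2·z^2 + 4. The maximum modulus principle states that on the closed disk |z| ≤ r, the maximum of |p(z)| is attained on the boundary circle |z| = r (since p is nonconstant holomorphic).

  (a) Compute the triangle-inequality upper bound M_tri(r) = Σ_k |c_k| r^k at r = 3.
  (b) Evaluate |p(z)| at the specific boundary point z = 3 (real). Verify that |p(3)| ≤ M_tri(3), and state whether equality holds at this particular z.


Coefficients: c_0 = 4, c_1 = 0, c_2 = 2. Radius r = 3.
Part (a). Triangle bound: M_tri(r) = Σ_k |c_k| r^k
  = |4|·3^0 + |0|·3^1 + |2|·3^2
  = 4 + 0 + 18 = 22.
This bounds M(r) := max_{|z|=r} |p(z)| from above; equality holds iff all terms c_k z^k can be made to align in phase at a single z on |z|=r.
Part (b). At z = 3 (real, on the circle |z| = r):
  p(3) = (4)·3^0 + (0)·3^1 + (2)·3^2 = 22.
  |p(3)| = 22.
Since all nonzero coefficients share the same sign, |p(3)| = 22 = M_tri(3); the triangle bound is attained at z = 3, so in fact M(r) = 22.

M_tri(3) = 22; |p(3)| = 22; equality at z=3: yes.


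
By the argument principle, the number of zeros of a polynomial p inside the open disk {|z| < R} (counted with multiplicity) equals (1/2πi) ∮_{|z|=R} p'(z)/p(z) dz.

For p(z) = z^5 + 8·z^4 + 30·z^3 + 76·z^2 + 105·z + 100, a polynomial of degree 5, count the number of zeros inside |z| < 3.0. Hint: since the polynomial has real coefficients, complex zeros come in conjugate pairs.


The zeros of p are: -4, (-1 + 2i), (-1 - 2i), (-1 + 2i), (-1 - 2i).
Their magnitudes are: 4, 2.236, 2.236, 2.236, 2.236.
Zeros with |z| < R = 3.0: (-1 + 2i), (-1 - 2i), (-1 + 2i), (-1 - 2i).
Count = 4.
By the argument principle, (1/2πi) ∮_{|z|=R} p'(z)/p(z) dz equals exactly this count.

Number of zeros inside |z| < 3.0: 4.


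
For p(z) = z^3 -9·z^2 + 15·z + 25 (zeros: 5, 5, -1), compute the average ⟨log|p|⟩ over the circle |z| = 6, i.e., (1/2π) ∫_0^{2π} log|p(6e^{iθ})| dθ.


Zeros: -1, 5, 5; r = 6.
Inside |z| < r: -1, 5, 5. Outside (|z| ≥ r): ∅.
p(0) = 25, so log|p(0)| = log(25) = 3.2189.
Apply Jensen: I(r) = log|p(0)| + Σ_k log(r/|z_k|), summed over zeros inside |z| < r.
  log(r/|z_k|) for z_k = 5: log(6/5) = 0.1823
  log(r/|z_k|) for z_k = 5: log(6/5) = 0.1823
  log(r/|z_k|) for z_k = -1: log(6/1) = 1.7918
Sum over inside zeros: 2.1564.
I(r) = log|p(0)| + (inside sum) = 3.2189 + 2.1564 = 5.3753.
Closed form (all zeros inside, monic): I(r) = n·log(r) = 3·log(6) = 5.3753. ✓

I(r) ≈ 5.3753.


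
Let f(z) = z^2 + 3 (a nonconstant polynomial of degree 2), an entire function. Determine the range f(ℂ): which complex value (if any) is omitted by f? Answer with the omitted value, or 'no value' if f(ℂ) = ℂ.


Little Picard bounds the complement of f(ℂ) to at most one point.
For every w ∈ ℂ, the equation p(z) − w = 0 is a nonconstant polynomial in z and hence has at least one root by the fundamental theorem of algebra. So p is surjective onto ℂ, omitting no value.

Omitted value: no value.


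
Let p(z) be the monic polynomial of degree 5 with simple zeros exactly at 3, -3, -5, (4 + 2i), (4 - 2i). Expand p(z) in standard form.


The polynomial is p(z) = ∏_{α ∈ S} (z − α), where S = {3, -3, -5, (4 + 2i), (4 - 2i)}.
Expanding the product yields: p(z) = z^5 -3·z^4 -29·z^3 + 127·z^2 + 180·z -900.
Note conjugate pairs combine to real quadratics: (z − (4+2i))(z − (4−2i)) = z² − 8z + 20.
The resulting polynomial has degree 5 and real coefficients as required.

p(z) = z^5 -3·z^4 -29·z^3 + 127·z^2 + 180·z -900.


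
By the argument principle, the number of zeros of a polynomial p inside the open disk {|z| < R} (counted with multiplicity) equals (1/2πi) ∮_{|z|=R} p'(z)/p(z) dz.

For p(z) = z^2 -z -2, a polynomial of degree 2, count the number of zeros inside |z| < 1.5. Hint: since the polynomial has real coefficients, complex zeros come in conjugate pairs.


The zeros of p are: -1, 2.
Their magnitudes are: 1, 2.
Zeros with |z| < R = 1.5: -1.
Count = 1.
By the argument principle, (1/2πi) ∮_{|z|=R} p'(z)/p(z) dz equals exactly this count.

Number of zeros inside |z| < 1.5: 1.


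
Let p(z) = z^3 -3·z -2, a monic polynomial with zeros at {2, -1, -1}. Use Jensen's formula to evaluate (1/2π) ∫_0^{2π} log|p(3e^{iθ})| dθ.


Zeros: -1, -1, 2; r = 3.
Inside |z| < r: -1, -1, 2. Outside (|z| ≥ r): ∅.
p(0) = -2, so log|p(0)| = log(2) = 0.6931.
Apply Jensen: I(r) = log|p(0)| + Σ_k log(r/|z_k|), summed over zeros inside |z| < r.
  log(r/|z_k|) for z_k = 2: log(3/2) = 0.4055
  log(r/|z_k|) for z_k = -1: log(3/1) = 1.0986
  log(r/|z_k|) for z_k = -1: log(3/1) = 1.0986
Sum over inside zeros: 2.6027.
I(r) = log|p(0)| + (inside sum) = 0.6931 + 2.6027 = 3.2958.
Closed form (all zeros inside, monic): I(r) = n·log(r) = 3·log(3) = 3.2958. ✓

I(r) ≈ 3.2958.


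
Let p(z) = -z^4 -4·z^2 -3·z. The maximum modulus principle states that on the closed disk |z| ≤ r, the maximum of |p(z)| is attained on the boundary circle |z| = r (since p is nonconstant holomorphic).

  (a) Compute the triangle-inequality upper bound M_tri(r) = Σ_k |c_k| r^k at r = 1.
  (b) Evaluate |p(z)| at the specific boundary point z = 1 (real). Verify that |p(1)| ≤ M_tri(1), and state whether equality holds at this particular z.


Coefficients: c_0 = 0, c_1 = -3, c_2 = -4, c_3 = 0, c_4 = -1. Radius r = 1.
Part (a). Triangle bound: M_tri(r) = Σ_k |c_k| r^k
  = |0|·1^0 + |-3|·1^1 + |-4|·1^2 + |0|·1^3 + |-1|·1^4
  = 0 + 3 + 4 + 0 + 1 = 8.
This bounds M(r) := max_{|z|=r} |p(z)| from above; equality holds iff all terms c_k z^k can be made to align in phase at a single z on |z|=r.
Part (b). At z = 1 (real, on the circle |z| = r):
  p(1) = (0)·1^0 + (-3)·1^1 + (-4)·1^2 + (0)·1^3 + (-1)·1^4 = -8.
  |p(1)| = 8.
Since all nonzero coefficients share the same sign, |p(1)| = 8 = M_tri(1); the triangle bound is attained at z = 1, so in fact M(r) = 8.

M_tri(1) = 8; |p(1)| = 8; equality at z=1: yes.


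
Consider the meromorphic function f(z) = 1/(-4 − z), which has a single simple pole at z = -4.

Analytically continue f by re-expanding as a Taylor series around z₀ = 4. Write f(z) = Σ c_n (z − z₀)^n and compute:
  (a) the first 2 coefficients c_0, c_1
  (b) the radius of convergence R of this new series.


Let w = z − z₀, so z = z₀ + w.
Then -4 − z = -4 − (z₀ + w) = (-4 − z₀) − w = -8 − w.
f(z) = 1/(-8 − w) = (1/(-8)) · 1/(1 − w/(-8)) = Σ_{n≥0} w^n / (-8)^(n+1).
So c_n = 1/(-8)^(n+1):
  c_0 = 1/(-8)^1 = -1/8.
  c_1 = 1/(-8)^2 = 1/64.
The series is valid for |w/d| < 1, i.e. |z − z₀| < |d|.
Radius of convergence: R = |-4 − z₀| = |-8| = 8 (distance from z₀ to the singularity z = -4).

c_0 = -1/8, c_1 = 1/64; R = 8.
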